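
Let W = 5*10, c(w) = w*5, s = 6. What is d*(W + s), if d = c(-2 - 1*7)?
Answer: -2520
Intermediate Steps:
c(w) = 5*w
d = -45 (d = 5*(-2 - 1*7) = 5*(-2 - 7) = 5*(-9) = -45)
W = 50
d*(W + s) = -45*(50 + 6) = -45*56 = -2520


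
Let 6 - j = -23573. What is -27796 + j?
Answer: -4217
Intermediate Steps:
j = 23579 (j = 6 - 1*(-23573) = 6 + 23573 = 23579)
-27796 + j = -27796 + 23579 = -4217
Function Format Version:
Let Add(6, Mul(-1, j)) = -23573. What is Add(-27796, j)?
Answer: -4217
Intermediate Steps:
j = 23579 (j = Add(6, Mul(-1, -23573)) = Add(6, 23573) = 23579)
Add(-27796, j) = Add(-27796, 23579) = -4217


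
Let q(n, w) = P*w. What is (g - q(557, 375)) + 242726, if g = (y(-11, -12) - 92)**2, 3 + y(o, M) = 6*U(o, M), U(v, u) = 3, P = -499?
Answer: 435780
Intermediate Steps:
y(o, M) = 15 (y(o, M) = -3 + 6*3 = -3 + 18 = 15)
q(n, w) = -499*w
g = 5929 (g = (15 - 92)**2 = (-77)**2 = 5929)
(g - q(557, 375)) + 242726 = (5929 - (-499)*375) + 242726 = (5929 - 1*(-187125)) + 242726 = (5929 + 187125) + 242726 = 193054 + 242726 = 435780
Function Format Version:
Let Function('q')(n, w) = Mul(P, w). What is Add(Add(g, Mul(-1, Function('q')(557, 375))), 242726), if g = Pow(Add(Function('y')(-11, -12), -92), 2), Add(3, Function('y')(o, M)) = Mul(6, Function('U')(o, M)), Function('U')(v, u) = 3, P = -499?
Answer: 435780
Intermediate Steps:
Function('y')(o, M) = 15 (Function('y')(o, M) = Add(-3, Mul(6, 3)) = Add(-3, 18) = 15)
Function('q')(n, w) = Mul(-499, w)
g = 5929 (g = Pow(Add(15, -92), 2) = Pow(-77, 2) = 5929)
Add(Add(g, Mul(-1, Function('q')(557, 375))), 242726) = Add(Add(5929, Mul(-1, Mul(-499, 375))), 242726) = Add(Add(5929, Mul(-1, -187125)), 242726) = Add(Add(5929, 187125), 242726) = Add(193054, 242726) = 435780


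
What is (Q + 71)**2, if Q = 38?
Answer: 11881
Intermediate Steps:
(Q + 71)**2 = (38 + 71)**2 = 109**2 = 11881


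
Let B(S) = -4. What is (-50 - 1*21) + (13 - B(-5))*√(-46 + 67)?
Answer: -71 + 17*√21 ≈ 6.9038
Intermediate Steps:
(-50 - 1*21) + (13 - B(-5))*√(-46 + 67) = (-50 - 1*21) + (13 - 1*(-4))*√(-46 + 67) = (-50 - 21) + (13 + 4)*√21 = -71 + 17*√21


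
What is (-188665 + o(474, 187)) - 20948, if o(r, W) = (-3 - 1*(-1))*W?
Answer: -209987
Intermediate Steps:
o(r, W) = -2*W (o(r, W) = (-3 + 1)*W = -2*W)
(-188665 + o(474, 187)) - 20948 = (-188665 - 2*187) - 20948 = (-188665 - 374) - 20948 = -189039 - 20948 = -209987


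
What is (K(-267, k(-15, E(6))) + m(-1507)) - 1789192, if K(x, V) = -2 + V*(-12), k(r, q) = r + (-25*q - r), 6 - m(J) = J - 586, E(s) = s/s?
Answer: -1786795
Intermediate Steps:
E(s) = 1
m(J) = 592 - J (m(J) = 6 - (J - 586) = 6 - (-586 + J) = 6 + (586 - J) = 592 - J)
k(r, q) = -25*q (k(r, q) = r + (-r - 25*q) = -25*q)
K(x, V) = -2 - 12*V
(K(-267, k(-15, E(6))) + m(-1507)) - 1789192 = ((-2 - (-300)) + (592 - 1*(-1507))) - 1789192 = ((-2 - 12*(-25)) + (592 + 1507)) - 1789192 = ((-2 + 300) + 2099) - 1789192 = (298 + 2099) - 1789192 = 2397 - 1789192 = -1786795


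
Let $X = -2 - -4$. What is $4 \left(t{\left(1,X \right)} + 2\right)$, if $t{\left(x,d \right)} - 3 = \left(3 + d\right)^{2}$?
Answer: $120$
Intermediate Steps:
$X = 2$ ($X = -2 + 4 = 2$)
$t{\left(x,d \right)} = 3 + \left(3 + d\right)^{2}$
$4 \left(t{\left(1,X \right)} + 2\right) = 4 \left(\left(3 + \left(3 + 2\right)^{2}\right) + 2\right) = 4 \left(\left(3 + 5^{2}\right) + 2\right) = 4 \left(\left(3 + 25\right) + 2\right) = 4 \left(28 + 2\right) = 4 \cdot 30 = 120$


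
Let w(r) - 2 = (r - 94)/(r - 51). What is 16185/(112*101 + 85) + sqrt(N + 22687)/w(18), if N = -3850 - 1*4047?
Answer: 5395/3799 + 33*sqrt(14790)/142 ≈ 29.683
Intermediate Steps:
N = -7897 (N = -3850 - 4047 = -7897)
w(r) = 2 + (-94 + r)/(-51 + r) (w(r) = 2 + (r - 94)/(r - 51) = 2 + (-94 + r)/(-51 + r))
16185/(112*101 + 85) + sqrt(N + 22687)/w(18) = 16185/(112*101 + 85) + sqrt(-7897 + 22687)/(((-196 + 3*18)/(-51 + 18))) = 16185/(11312 + 85) + sqrt(14790)/(((-196 + 54)/(-33))) = 16185/11397 + sqrt(14790)/((-1/33*(-142))) = 16185*(1/11397) + sqrt(14790)/(142/33) = 5395/3799 + sqrt(14790)*(33/142) = 5395/3799 + 33*sqrt(14790)/142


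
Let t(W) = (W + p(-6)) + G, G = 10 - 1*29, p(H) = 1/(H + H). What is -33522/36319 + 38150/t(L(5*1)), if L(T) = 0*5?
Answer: -16634514738/8317051 ≈ -2000.0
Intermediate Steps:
L(T) = 0
p(H) = 1/(2*H)
G = -19 (G = 10 - 29 = -19)
t(W) = -229/12 + W (t(W) = (W + (½)/(-6)) - 19 = (W + (½)*(-⅙)) - 19 = (W - 1/12) - 19 = (-1/12 + W) - 19 = -229/12 + W)
-33522/36319 + 38150/t(L(5*1)) = -33522/36319 + 38150/(-229/12 + 0) = -33522*1/36319 + 38150/(-229/12) = -33522/36319 + 38150*(-12/229) = -33522/36319 - 457800/229 = -16634514738/8317051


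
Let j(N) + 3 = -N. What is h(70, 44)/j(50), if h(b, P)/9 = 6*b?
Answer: -3780/53 ≈ -71.321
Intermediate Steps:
h(b, P) = 54*b (h(b, P) = 9*(6*b) = 54*b)
j(N) = -3 - N
h(70, 44)/j(50) = (54*70)/(-3 - 1*50) = 3780/(-3 - 50) = 3780/(-53) = 3780*(-1/53) = -3780/53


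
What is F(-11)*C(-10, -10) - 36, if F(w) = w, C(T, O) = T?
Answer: 74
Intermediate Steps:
F(-11)*C(-10, -10) - 36 = -11*(-10) - 36 = 110 - 36 = 74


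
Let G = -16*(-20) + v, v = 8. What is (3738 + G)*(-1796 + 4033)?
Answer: 9095642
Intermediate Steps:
G = 328 (G = -16*(-20) + 8 = 320 + 8 = 328)
(3738 + G)*(-1796 + 4033) = (3738 + 328)*(-1796 + 4033) = 4066*2237 = 9095642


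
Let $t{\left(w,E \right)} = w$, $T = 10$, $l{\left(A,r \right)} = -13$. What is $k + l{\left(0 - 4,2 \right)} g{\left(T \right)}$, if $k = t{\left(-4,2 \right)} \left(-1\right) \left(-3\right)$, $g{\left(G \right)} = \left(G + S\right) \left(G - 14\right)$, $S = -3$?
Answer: $352$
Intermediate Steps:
$g{\left(G \right)} = \left(-14 + G\right) \left(-3 + G\right)$ ($g{\left(G \right)} = \left(G - 3\right) \left(G - 14\right) = \left(-3 + G\right) \left(-14 + G\right) = \left(-14 + G\right) \left(-3 + G\right)$)
$k = -12$ ($k = \left(-4\right) \left(-1\right) \left(-3\right) = 4 \left(-3\right) = -12$)
$k + l{\left(0 - 4,2 \right)} g{\left(T \right)} = -12 - 13 \left(42 + 10^{2} - 170\right) = -12 - 13 \left(42 + 100 - 170\right) = -12 - -364 = -12 + 364 = 352$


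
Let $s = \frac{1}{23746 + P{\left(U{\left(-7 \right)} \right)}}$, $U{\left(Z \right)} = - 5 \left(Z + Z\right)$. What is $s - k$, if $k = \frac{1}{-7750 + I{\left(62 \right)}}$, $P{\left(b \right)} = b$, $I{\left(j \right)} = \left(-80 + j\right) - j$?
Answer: $\frac{15823}{93239640} \approx 0.0001697$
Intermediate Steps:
$U{\left(Z \right)} = - 10 Z$ ($U{\left(Z \right)} = - 5 \cdot 2 Z = - 10 Z$)
$I{\left(j \right)} = -80$
$k = - \frac{1}{7830}$ ($k = \frac{1}{-7750 - 80} = \frac{1}{-7830} = - \frac{1}{7830} \approx -0.00012771$)
$s = \frac{1}{23816}$ ($s = \frac{1}{23746 - -70} = \frac{1}{23746 + 70} = \frac{1}{23816} \approx 4.1989 \cdot 10^{-5}$)
$s - k = \frac{1}{23816} - - \frac{1}{7830} = \frac{1}{23816} + \frac{1}{7830} = \frac{15823}{93239640}$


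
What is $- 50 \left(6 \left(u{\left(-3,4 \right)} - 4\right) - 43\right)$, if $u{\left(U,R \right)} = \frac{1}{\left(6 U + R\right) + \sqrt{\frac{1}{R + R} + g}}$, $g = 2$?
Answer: $\frac{1743150}{517} + \frac{200 \sqrt{34}}{517} \approx 3373.9$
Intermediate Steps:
$u{\left(U,R \right)} = \frac{1}{R + \sqrt{2 + \frac{1}{2 R}} + 6 U}$ ($u{\left(U,R \right)} = \frac{1}{\left(6 U + R\right) + \sqrt{\frac{1}{R + R} + 2}} = \frac{1}{\left(R + 6 U\right) + \sqrt{\frac{1}{2 R} + 2}} = \frac{1}{\left(R + 6 U\right) + \sqrt{2 + \frac{1}{2 R}}} = \frac{1}{R + \sqrt{2 + \frac{1}{2 R}} + 6 U}$)
$- 50 \left(6 \left(u{\left(-3,4 \right)} - 4\right) - 43\right) = - 50 \left(6 \left(\frac{2}{2 \cdot 4 + 12 \left(-3\right) + \sqrt{2} \sqrt{4 + \frac{1}{4}}} - 4\right) - 43\right) = - 50 \left(6 \left(\frac{2}{8 - 36 + \sqrt{2} \sqrt{4 + \frac{1}{4}}} - 4\right) - 43\right) = - 50 \left(6 \left(\frac{2}{8 - 36 + \sqrt{2} \sqrt{\frac{17}{4}}} - 4\right) - 43\right) = - 50 \left(6 \left(\frac{2}{8 - 36 + \sqrt{2} \frac{\sqrt{17}}{2}} - 4\right) - 43\right) = - 50 \left(6 \left(\frac{2}{8 - 36 + \frac{\sqrt{34}}{2}} - 4\right) - 43\right) = - 50 \left(6 \left(\frac{2}{-28 + \frac{\sqrt{34}}{2}} - 4\right) - 43\right) = - 50 \left(6 \left(-4 + \frac{2}{-28 + \frac{\sqrt{34}}{2}}\right) - 43\right) = - 50 \left(\left(-24 + \frac{12}{-28 + \frac{\sqrt{34}}{2}}\right) - 43\right) = - 50 \left(-67 + \frac{12}{-28 + \frac{\sqrt{34}}{2}}\right) = 3350 - \frac{600}{-28 + \frac{\sqrt{34}}{2}}$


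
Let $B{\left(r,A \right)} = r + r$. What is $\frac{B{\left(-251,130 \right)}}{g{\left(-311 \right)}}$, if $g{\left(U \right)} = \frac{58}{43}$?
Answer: $- \frac{10793}{29} \approx -372.17$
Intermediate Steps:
$g{\left(U \right)} = \frac{58}{43}$ ($g{\left(U \right)} = 58 \cdot \frac{1}{43} = \frac{58}{43}$)
$B{\left(r,A \right)} = 2 r$
$\frac{B{\left(-251,130 \right)}}{g{\left(-311 \right)}} = \frac{2 \left(-251\right)}{\frac{58}{43}} = \left(-502\right) \frac{43}{58} = - \frac{10793}{29}$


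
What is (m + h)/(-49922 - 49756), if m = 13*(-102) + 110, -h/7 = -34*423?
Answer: -49729/49839 ≈ -0.99779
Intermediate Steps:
h = 100674 (h = -(-238)*423 = -7*(-14382) = 100674)
m = -1216 (m = -1326 + 110 = -1216)
(m + h)/(-49922 - 49756) = (-1216 + 100674)/(-49922 - 49756) = 99458/(-99678) = 99458*(-1/99678) = -49729/49839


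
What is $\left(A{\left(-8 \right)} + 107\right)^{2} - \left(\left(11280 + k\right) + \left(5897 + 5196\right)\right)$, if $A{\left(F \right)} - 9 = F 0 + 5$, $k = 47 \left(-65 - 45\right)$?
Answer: $-2562$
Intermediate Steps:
$k = -5170$ ($k = 47 \left(-110\right) = -5170$)
$A{\left(F \right)} = 14$ ($A{\left(F \right)} = 9 + \left(F 0 + 5\right) = 9 + \left(0 + 5\right) = 9 + 5 = 14$)
$\left(A{\left(-8 \right)} + 107\right)^{2} - \left(\left(11280 + k\right) + \left(5897 + 5196\right)\right) = \left(14 + 107\right)^{2} - \left(\left(11280 - 5170\right) + \left(5897 + 5196\right)\right) = 121^{2} - \left(6110 + 11093\right) = 14641 - 17203 = -2562$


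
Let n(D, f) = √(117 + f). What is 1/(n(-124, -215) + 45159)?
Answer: 45159/2039335379 - 7*I*√2/2039335379 ≈ 2.2144e-5 - 4.8543e-9*I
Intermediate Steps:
1/(n(-124, -215) + 45159) = 1/(√(117 - 215) + 45159) = 1/(√(-98) + 45159) = 1/(7*I*√2 + 45159) = 1/(45159 + 7*I*√2)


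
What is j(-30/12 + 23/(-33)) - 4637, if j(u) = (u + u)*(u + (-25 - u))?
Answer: -147746/33 ≈ -4477.1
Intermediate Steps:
j(u) = -50*u (j(u) = (2*u)*(-25) = -50*u)
j(-30/12 + 23/(-33)) - 4637 = -50*(-30/12 + 23/(-33)) - 4637 = -50*(-30*1/12 + 23*(-1/33)) - 4637 = -50*(-5/2 - 23/33) - 4637 = -50*(-211/66) - 4637 = 5275/33 - 4637 = -147746/33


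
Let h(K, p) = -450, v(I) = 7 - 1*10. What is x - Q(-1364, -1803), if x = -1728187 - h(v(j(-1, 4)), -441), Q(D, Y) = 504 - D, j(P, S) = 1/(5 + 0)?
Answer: -1729605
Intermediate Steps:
j(P, S) = ⅕ (j(P, S) = 1/5 = ⅕)
v(I) = -3 (v(I) = 7 - 10 = -3)
x = -1727737 (x = -1728187 - 1*(-450) = -1728187 + 450 = -1727737)
x - Q(-1364, -1803) = -1727737 - (504 - 1*(-1364)) = -1727737 - (504 + 1364) = -1727737 - 1*1868 = -1727737 - 1868 = -1729605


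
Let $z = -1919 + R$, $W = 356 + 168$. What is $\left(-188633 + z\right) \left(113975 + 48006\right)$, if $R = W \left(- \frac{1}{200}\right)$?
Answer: $- \frac{1543311395111}{50} \approx -3.0866 \cdot 10^{10}$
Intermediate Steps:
$W = 524$
$R = - \frac{131}{50}$ ($R = 524 \left(- \frac{1}{200}\right) = - \frac{131}{50} \approx -2.62$)
$z = - \frac{96081}{50}$ ($z = -1919 - \frac{131}{50} = - \frac{96081}{50} \approx -1921.6$)
$\left(-188633 + z\right) \left(113975 + 48006\right) = \left(-188633 - \frac{96081}{50}\right) \left(113975 + 48006\right) = \left(- \frac{9527731}{50}\right) 161981 = - \frac{1543311395111}{50}$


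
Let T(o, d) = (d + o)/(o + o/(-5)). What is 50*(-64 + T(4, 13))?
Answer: -23475/8 ≈ -2934.4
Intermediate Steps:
T(o, d) = 5*(d + o)/(4*o) (T(o, d) = (d + o)/(o + o*(-⅕)) = (d + o)/(o - o/5) = (d + o)/((4*o/5)) = (d + o)*(5/(4*o)) = 5*(d + o)/(4*o))
50*(-64 + T(4, 13)) = 50*(-64 + (5/4)*(13 + 4)/4) = 50*(-64 + (5/4)*(¼)*17) = 50*(-64 + 85/16) = 50*(-939/16) = -23475/8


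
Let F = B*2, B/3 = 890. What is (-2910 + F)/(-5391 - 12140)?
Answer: -2430/17531 ≈ -0.13861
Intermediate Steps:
B = 2670 (B = 3*890 = 2670)
F = 5340 (F = 2670*2 = 5340)
(-2910 + F)/(-5391 - 12140) = (-2910 + 5340)/(-5391 - 12140) = 2430/(-17531) = 2430*(-1/17531) = -2430/17531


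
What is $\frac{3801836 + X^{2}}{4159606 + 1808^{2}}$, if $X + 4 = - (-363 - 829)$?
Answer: $\frac{74474}{106121} \approx 0.70178$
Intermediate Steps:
$X = 1188$ ($X = -4 - \left(-363 - 829\right) = -4 - -1192 = -4 + 1192 = 1188$)
$\frac{3801836 + X^{2}}{4159606 + 1808^{2}} = \frac{3801836 + 1188^{2}}{4159606 + 1808^{2}} = \frac{3801836 + 1411344}{4159606 + 3268864} = \frac{5213180}{7428470} = 5213180 \cdot \frac{1}{7428470} = \frac{74474}{106121}$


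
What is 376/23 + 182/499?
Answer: 191810/11477 ≈ 16.713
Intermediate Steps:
376/23 + 182/499 = 191810/11477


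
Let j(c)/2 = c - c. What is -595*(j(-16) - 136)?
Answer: 80920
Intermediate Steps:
j(c) = 0 (j(c) = 2*(c - c) = 2*0 = 0)
-595*(j(-16) - 136) = -595*(0 - 136) = -595*(-136) = 80920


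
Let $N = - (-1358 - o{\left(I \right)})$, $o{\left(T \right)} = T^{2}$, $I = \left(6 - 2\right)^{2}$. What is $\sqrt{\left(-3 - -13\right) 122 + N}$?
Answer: $\sqrt{2834} \approx 53.235$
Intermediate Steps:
$I = 16$ ($I = 4^{2} = 16$)
$N = 1614$ ($N = - (-1358 - 16^{2}) = - (-1358 - 256) = \left(-1\right) \left(-1614\right) = 1614$)
$\sqrt{\left(-3 - -13\right) 122 + N} = \sqrt{\left(-3 - -13\right) 122 + 1614} = \sqrt{\left(-3 + 13\right) 122 + 1614} = \sqrt{10 \cdot 122 + 1614} = \sqrt{1220 + 1614} = \sqrt{2834}$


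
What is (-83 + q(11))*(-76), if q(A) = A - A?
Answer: 6308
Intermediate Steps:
q(A) = 0
(-83 + q(11))*(-76) = (-83 + 0)*(-76) = -83*(-76) = 6308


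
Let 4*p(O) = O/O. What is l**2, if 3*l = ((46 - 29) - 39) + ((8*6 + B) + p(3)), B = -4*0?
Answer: 1225/16 ≈ 76.563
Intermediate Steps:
p(O) = 1/4 (p(O) = (O/O)/4 = (1/4)*1 = 1/4)
B = 0
l = 35/4 (l = (((46 - 29) - 39) + ((8*6 + 0) + 1/4))/3 = ((17 - 39) + ((48 + 0) + 1/4))/3 = (-22 + (48 + 1/4))/3 = (-22 + 193/4)/3 = (1/3)*(105/4) = 35/4 ≈ 8.7500)
l**2 = (35/4)**2 = 1225/16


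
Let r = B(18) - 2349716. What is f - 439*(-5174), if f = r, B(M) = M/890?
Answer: -34856841/445 ≈ -78330.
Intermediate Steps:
B(M) = M/890 (B(M) = M*(1/890) = M/890)
r = -1045623611/445 (r = (1/890)*18 - 2349716 = 9/445 - 2349716 = -1045623611/445 ≈ -2.3497e+6)
f = -1045623611/445 ≈ -2.3497e+6
f - 439*(-5174) = -1045623611/445 - 439*(-5174) = -1045623611/445 - 1*(-2271386) = -1045623611/445 + 2271386 = -34856841/445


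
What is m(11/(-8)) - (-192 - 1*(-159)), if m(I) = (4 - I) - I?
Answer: 159/4 ≈ 39.750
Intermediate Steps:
m(I) = 4 - 2*I
m(11/(-8)) - (-192 - 1*(-159)) = (4 - 22/(-8)) - (-192 - 1*(-159)) = (4 - 22*(-1)/8) - (-192 + 159) = (4 - 2*(-11/8)) - 1*(-33) = (4 + 11/4) + 33 = 27/4 + 33 = 159/4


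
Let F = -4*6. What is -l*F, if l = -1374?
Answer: -32976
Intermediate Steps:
F = -24
-l*F = -(-1374)*(-24) = -1*32976 = -32976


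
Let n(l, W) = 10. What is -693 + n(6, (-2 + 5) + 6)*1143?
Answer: 10737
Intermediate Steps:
-693 + n(6, (-2 + 5) + 6)*1143 = -693 + 10*1143 = -693 + 11430 = 10737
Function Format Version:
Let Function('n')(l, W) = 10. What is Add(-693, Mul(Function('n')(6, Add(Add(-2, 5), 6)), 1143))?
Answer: 10737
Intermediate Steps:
Add(-693, Mul(Function('n')(6, Add(Add(-2, 5), 6)), 1143)) = Add(-693, Mul(10, 1143)) = Add(-693, 11430) = 10737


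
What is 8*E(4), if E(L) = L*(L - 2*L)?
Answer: -128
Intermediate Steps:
E(L) = -L² (E(L) = L*(-L) = -L²)
8*E(4) = 8*(-1*4²) = 8*(-1*16) = 8*(-16) = -128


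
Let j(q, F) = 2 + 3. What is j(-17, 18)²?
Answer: 25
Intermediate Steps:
j(q, F) = 5
j(-17, 18)² = 5² = 25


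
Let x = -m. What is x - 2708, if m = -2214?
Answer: -494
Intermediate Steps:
x = 2214 (x = -1*(-2214) = 2214)
x - 2708 = 2214 - 2708 = -494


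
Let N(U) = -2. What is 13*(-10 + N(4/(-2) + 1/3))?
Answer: -156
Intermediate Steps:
13*(-10 + N(4/(-2) + 1/3)) = 13*(-10 - 2) = 13*(-12) = -156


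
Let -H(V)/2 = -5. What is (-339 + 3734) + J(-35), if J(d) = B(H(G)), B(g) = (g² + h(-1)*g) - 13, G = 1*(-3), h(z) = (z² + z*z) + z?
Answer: 3492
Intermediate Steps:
h(z) = z + 2*z² (h(z) = (z² + z²) + z = 2*z² + z = z + 2*z²)
G = -3
H(V) = 10 (H(V) = -2*(-5) = 10)
B(g) = -13 + g + g² (B(g) = (g² + (-(1 + 2*(-1)))*g) - 13 = (g² + (-(1 - 2))*g) - 13 = (g² + (-1*(-1))*g) - 13 = (g² + 1*g) - 13 = (g² + g) - 13 = (g + g²) - 13 = -13 + g + g²)
J(d) = 97 (J(d) = -13 + 10 + 10² = -13 + 10 + 100 = 97)
(-339 + 3734) + J(-35) = (-339 + 3734) + 97 = 3395 + 97 = 3492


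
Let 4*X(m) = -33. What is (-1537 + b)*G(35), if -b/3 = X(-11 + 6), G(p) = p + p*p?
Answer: -1905435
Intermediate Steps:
X(m) = -33/4 (X(m) = (¼)*(-33) = -33/4)
G(p) = p + p²
b = 99/4 (b = -3*(-33/4) = 99/4 ≈ 24.750)
(-1537 + b)*G(35) = (-1537 + 99/4)*(35*(1 + 35)) = -211715*36/4 = -6049/4*1260 = -1905435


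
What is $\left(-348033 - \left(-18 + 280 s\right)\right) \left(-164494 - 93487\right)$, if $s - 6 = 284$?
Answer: $110729314915$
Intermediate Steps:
$s = 290$ ($s = 6 + 284 = 290$)
$\left(-348033 - \left(-18 + 280 s\right)\right) \left(-164494 - 93487\right) = \left(-348033 + \left(18 - 81200\right)\right) \left(-164494 - 93487\right) = \left(-348033 + \left(18 - 81200\right)\right) \left(-257981\right) = \left(-348033 - 81182\right) \left(-257981\right) = \left(-429215\right) \left(-257981\right) = 110729314915$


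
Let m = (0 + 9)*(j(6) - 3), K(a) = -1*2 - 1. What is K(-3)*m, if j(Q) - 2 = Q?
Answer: -135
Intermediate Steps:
K(a) = -3 (K(a) = -2 - 1 = -3)
j(Q) = 2 + Q
m = 45 (m = (0 + 9)*((2 + 6) - 3) = 9*(8 - 3) = 9*5 = 45)
K(-3)*m = -3*45 = -135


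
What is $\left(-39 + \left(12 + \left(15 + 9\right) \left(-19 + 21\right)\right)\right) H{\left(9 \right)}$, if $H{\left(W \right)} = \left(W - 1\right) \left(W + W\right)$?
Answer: $3024$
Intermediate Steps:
$H{\left(W \right)} = 2 W \left(-1 + W\right)$ ($H{\left(W \right)} = \left(-1 + W\right) 2 W = 2 W \left(-1 + W\right)$)
$\left(-39 + \left(12 + \left(15 + 9\right) \left(-19 + 21\right)\right)\right) H{\left(9 \right)} = \left(-39 + \left(12 + \left(15 + 9\right) \left(-19 + 21\right)\right)\right) 2 \cdot 9 \left(-1 + 9\right) = \left(-39 + \left(12 + 24 \cdot 2\right)\right) 2 \cdot 9 \cdot 8 = \left(-39 + \left(12 + 48\right)\right) 144 = \left(-39 + 60\right) 144 = 21 \cdot 144 = 3024$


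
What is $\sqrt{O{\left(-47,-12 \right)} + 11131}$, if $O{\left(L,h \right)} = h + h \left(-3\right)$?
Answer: $\sqrt{11155} \approx 105.62$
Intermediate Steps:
$O{\left(L,h \right)} = - 2 h$ ($O{\left(L,h \right)} = h - 3 h = - 2 h$)
$\sqrt{O{\left(-47,-12 \right)} + 11131} = \sqrt{\left(-2\right) \left(-12\right) + 11131} = \sqrt{24 + 11131} = \sqrt{11155}$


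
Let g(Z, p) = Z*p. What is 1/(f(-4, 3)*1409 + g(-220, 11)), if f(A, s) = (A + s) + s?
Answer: 1/398 ≈ 0.0025126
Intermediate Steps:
f(A, s) = A + 2*s
1/(f(-4, 3)*1409 + g(-220, 11)) = 1/((-4 + 2*3)*1409 - 220*11) = 1/((-4 + 6)*1409 - 2420) = 1/(2*1409 - 2420) = 1/(2818 - 2420) = 1/398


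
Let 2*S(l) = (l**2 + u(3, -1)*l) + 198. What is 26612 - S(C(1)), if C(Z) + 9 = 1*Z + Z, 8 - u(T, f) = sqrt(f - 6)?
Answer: 53033/2 - 7*I*sqrt(7)/2 ≈ 26517.0 - 9.2601*I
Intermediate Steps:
u(T, f) = 8 - sqrt(-6 + f) (u(T, f) = 8 - sqrt(f - 6) = 8 - sqrt(-6 + f))
C(Z) = -9 + 2*Z (C(Z) = -9 + (1*Z + Z) = -9 + (Z + Z) = -9 + 2*Z)
S(l) = 99 + l**2/2 + l*(8 - I*sqrt(7))/2 (S(l) = ((l**2 + (8 - sqrt(-6 - 1))*l) + 198)/2 = ((l**2 + (8 - sqrt(-7))*l) + 198)/2 = ((l**2 + (8 - I*sqrt(7))*l) + 198)/2 = ((l**2 + l*(8 - I*sqrt(7))) + 198)/2 = (198 + l**2 + l*(8 - I*sqrt(7)))/2 = 99 + l**2/2 + l*(8 - I*sqrt(7))/2)
26612 - S(C(1)) = 26612 - (99 + (-9 + 2*1)**2/2 + (-9 + 2*1)*(8 - I*sqrt(7))/2) = 26612 - (99 + (-9 + 2)**2/2 + (-9 + 2)*(8 - I*sqrt(7))/2) = 26612 - (99 + (1/2)*(-7)**2 + (1/2)*(-7)*(8 - I*sqrt(7))) = 26612 - (99 + (1/2)*49 + (-28 + 7*I*sqrt(7)/2)) = 26612 - (99 + 49/2 + (-28 + 7*I*sqrt(7)/2)) = 26612 - (191/2 + 7*I*sqrt(7)/2) = 26612 + (-191/2 - 7*I*sqrt(7)/2) = 53033/2 - 7*I*sqrt(7)/2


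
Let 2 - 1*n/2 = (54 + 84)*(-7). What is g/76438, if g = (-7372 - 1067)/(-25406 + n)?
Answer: 8439/1793999860 ≈ 4.7040e-6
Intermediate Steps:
n = 1936 (n = 4 - 2*(54 + 84)*(-7) = 4 - 276*(-7) = 4 - 2*(-966) = 4 + 1932 = 1936)
g = 8439/23470 (g = (-7372 - 1067)/(-25406 + 1936) = -8439/(-23470) = -8439*(-1/23470) = 8439/23470 ≈ 0.35957)
g/76438 = (8439/23470)/76438 = (8439/23470)*(1/76438) = 8439/1793999860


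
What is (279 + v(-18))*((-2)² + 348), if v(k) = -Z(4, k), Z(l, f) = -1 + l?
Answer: 97152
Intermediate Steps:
v(k) = -3 (v(k) = -(-1 + 4) = -1*3 = -3)
(279 + v(-18))*((-2)² + 348) = (279 - 3)*((-2)² + 348) = 276*(4 + 348) = 276*352 = 97152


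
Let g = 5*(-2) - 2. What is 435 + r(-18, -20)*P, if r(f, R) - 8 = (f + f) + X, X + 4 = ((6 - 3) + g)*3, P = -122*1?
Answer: 7633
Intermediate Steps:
g = -12 (g = -10 - 2 = -12)
P = -122
X = -31 (X = -4 + ((6 - 3) - 12)*3 = -4 + (3 - 12)*3 = -4 - 9*3 = -4 - 27 = -31)
r(f, R) = -23 + 2*f (r(f, R) = 8 + ((f + f) - 31) = 8 + (2*f - 31) = 8 + (-31 + 2*f) = -23 + 2*f)
435 + r(-18, -20)*P = 435 + (-23 + 2*(-18))*(-122) = 435 + (-23 - 36)*(-122) = 435 - 59*(-122) = 435 + 7198 = 7633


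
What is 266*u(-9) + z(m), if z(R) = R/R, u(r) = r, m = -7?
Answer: -2393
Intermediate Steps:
z(R) = 1
266*u(-9) + z(m) = 266*(-9) + 1 = -2394 + 1 = -2393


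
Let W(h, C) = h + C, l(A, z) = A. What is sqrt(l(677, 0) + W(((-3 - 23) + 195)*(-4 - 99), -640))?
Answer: 3*I*sqrt(1930) ≈ 131.8*I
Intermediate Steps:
W(h, C) = C + h
sqrt(l(677, 0) + W(((-3 - 23) + 195)*(-4 - 99), -640)) = sqrt(677 + (-640 + ((-3 - 23) + 195)*(-4 - 99))) = sqrt(677 + (-640 + (-26 + 195)*(-103))) = sqrt(677 + (-640 + 169*(-103))) = sqrt(677 + (-640 - 17407)) = sqrt(677 - 18047) = sqrt(-17370) = 3*I*sqrt(1930)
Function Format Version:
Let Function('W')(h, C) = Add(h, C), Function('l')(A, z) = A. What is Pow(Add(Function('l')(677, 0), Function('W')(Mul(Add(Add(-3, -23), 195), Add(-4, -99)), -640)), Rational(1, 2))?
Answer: Mul(3, I, Pow(1930, Rational(1, 2))) ≈ Mul(131.80, I)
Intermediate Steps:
Function('W')(h, C) = Add(C, h)
Pow(Add(Function('l')(677, 0), Function('W')(Mul(Add(Add(-3, -23), 195), Add(-4, -99)), -640)), Rational(1, 2)) = Pow(Add(677, Add(-640, Mul(Add(Add(-3, -23), 195), Add(-4, -99)))), Rational(1, 2)) = Pow(Add(677, Add(-640, Mul(Add(-26, 195), -103))), Rational(1, 2)) = Pow(Add(677, Add(-640, Mul(169, -103))), Rational(1, 2)) = Pow(Add(677, Add(-640, -17407)), Rational(1, 2)) = Pow(Add(677, -18047), Rational(1, 2)) = Pow(-17370, Rational(1, 2)) = Mul(3, I, Pow(1930, Rational(1, 2)))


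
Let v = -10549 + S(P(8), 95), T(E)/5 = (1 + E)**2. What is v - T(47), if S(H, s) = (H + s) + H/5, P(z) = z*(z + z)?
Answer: -109102/5 ≈ -21820.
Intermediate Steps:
P(z) = 2*z**2 (P(z) = z*(2*z) = 2*z**2)
T(E) = 5*(1 + E)**2
S(H, s) = s + 6*H/5 (S(H, s) = (H + s) + H*(1/5) = (H + s) + H/5 = s + 6*H/5)
v = -51502/5 (v = -10549 + (95 + 6*(2*8**2)/5) = -10549 + (95 + 6*(2*64)/5) = -10549 + (95 + (6/5)*128) = -10549 + (95 + 768/5) = -10549 + 1243/5 = -51502/5 ≈ -10300.)
v - T(47) = -51502/5 - 5*(1 + 47)**2 = -51502/5 - 5*48**2 = -51502/5 - 5*2304 = -51502/5 - 1*11520 = -51502/5 - 11520 = -109102/5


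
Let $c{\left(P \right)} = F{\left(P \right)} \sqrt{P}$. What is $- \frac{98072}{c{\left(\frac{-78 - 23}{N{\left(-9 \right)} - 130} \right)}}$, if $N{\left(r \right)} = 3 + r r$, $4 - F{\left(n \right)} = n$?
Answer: $- \frac{4511312 \sqrt{4646}}{8383} \approx -36681.0$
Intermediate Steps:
$F{\left(n \right)} = 4 - n$
$N{\left(r \right)} = 3 + r^{2}$
$c{\left(P \right)} = \sqrt{P} \left(4 - P\right)$ ($c{\left(P \right)} = \left(4 - P\right) \sqrt{P} = \sqrt{P} \left(4 - P\right)$)
$- \frac{98072}{c{\left(\frac{-78 - 23}{N{\left(-9 \right)} - 130} \right)}} = - \frac{98072}{\sqrt{\frac{-78 - 23}{\left(3 + \left(-9\right)^{2}\right) - 130}} \left(4 - \frac{-78 - 23}{\left(3 + \left(-9\right)^{2}\right) - 130}\right)} = - \frac{98072}{\sqrt{- \frac{101}{\left(3 + 81\right) - 130}} \left(4 - - \frac{101}{\left(3 + 81\right) - 130}\right)} = - \frac{98072}{\sqrt{- \frac{101}{84 - 130}} \left(4 - - \frac{101}{84 - 130}\right)} = - \frac{98072}{\sqrt{- \frac{101}{-46}} \left(4 - - \frac{101}{-46}\right)} = - \frac{98072}{\sqrt{\left(-101\right) \left(- \frac{1}{46}\right)} \left(4 - \left(-101\right) \left(- \frac{1}{46}\right)\right)} = - \frac{98072}{\sqrt{\frac{101}{46}} \left(4 - \frac{101}{46}\right)} = - \frac{98072}{\frac{\sqrt{4646}}{46} \left(4 - \frac{101}{46}\right)} = - \frac{98072}{\frac{\sqrt{4646}}{46} \cdot \frac{83}{46}} = - \frac{98072}{\frac{83}{2116} \sqrt{4646}} = - 98072 \frac{46 \sqrt{4646}}{8383} = - \frac{4511312 \sqrt{4646}}{8383}$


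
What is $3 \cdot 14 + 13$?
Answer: $55$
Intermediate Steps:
$3 \cdot 14 + 13 = 42 + 13 = 55$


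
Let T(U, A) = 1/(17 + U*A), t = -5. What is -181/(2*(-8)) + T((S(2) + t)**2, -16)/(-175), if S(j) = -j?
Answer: 24294741/2147600 ≈ 11.313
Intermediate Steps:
T(U, A) = 1/(17 + A*U)
-181/(2*(-8)) + T((S(2) + t)**2, -16)/(-175) = -181/(2*(-8)) + 1/((17 - 16*(-1*2 - 5)**2)*(-175)) = -181/(-16) - 1/175/(17 - 16*(-2 - 5)**2) = -181*(-1/16) - 1/175/(17 - 16*(-7)**2) = 181/16 - 1/175/(17 - 16*49) = 181/16 - 1/175/(17 - 784) = 181/16 - 1/175/(-767) = 181/16 - 1/767*(-1/175) = 181/16 + 1/134225 = 24294741/2147600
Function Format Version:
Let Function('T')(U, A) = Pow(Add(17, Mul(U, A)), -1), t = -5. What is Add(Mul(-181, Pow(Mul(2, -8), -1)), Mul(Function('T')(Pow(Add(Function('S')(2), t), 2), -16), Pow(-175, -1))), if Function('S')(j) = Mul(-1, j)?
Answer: Rational(24294741, 2147600) ≈ 11.313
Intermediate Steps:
Function('T')(U, A) = Pow(Add(17, Mul(A, U)), -1)
Add(Mul(-181, Pow(Mul(2, -8), -1)), Mul(Function('T')(Pow(Add(Function('S')(2), t), 2), -16), Pow(-175, -1))) = Add(Mul(-181, Pow(Mul(2, -8), -1)), Mul(Pow(Add(17, Mul(-16, Pow(Add(Mul(-1, 2), -5), 2))), -1), Pow(-175, -1))) = Add(Mul(-181, Pow(-16, -1)), Mul(Pow(Add(17, Mul(-16, Pow(Add(-2, -5), 2))), -1), Rational(-1, 175))) = Add(Mul(-181, Rational(-1, 16)), Mul(Pow(Add(17, Mul(-16, Pow(-7, 2))), -1), Rational(-1, 175))) = Add(Rational(181, 16), Mul(Pow(Add(17, Mul(-16, 49)), -1), Rational(-1, 175))) = Add(Rational(181, 16), Mul(Pow(Add(17, -784), -1), Rational(-1, 175))) = Add(Rational(181, 16), Mul(Pow(-767, -1), Rational(-1, 175))) = Add(Rational(181, 16), Mul(Rational(-1, 767), Rational(-1, 175))) = Add(Rational(181, 16), Rational(1, 134225)) = Rational(24294741, 2147600)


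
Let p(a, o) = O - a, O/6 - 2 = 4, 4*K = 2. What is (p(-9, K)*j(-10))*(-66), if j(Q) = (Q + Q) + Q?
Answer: 89100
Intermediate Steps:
K = ½ (K = (¼)*2 = ½ ≈ 0.50000)
j(Q) = 3*Q (j(Q) = 2*Q + Q = 3*Q)
O = 36 (O = 12 + 6*4 = 12 + 24 = 36)
p(a, o) = 36 - a
(p(-9, K)*j(-10))*(-66) = ((36 - 1*(-9))*(3*(-10)))*(-66) = ((36 + 9)*(-30))*(-66) = (45*(-30))*(-66) = -1350*(-66) = 89100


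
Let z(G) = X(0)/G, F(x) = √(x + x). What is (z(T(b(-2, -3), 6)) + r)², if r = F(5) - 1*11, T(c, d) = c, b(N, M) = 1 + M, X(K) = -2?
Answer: (-10 + √10)² ≈ 46.754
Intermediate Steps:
F(x) = √2*√x (F(x) = √(2*x) = √2*√x)
z(G) = -2/G
r = -11 + √10 (r = √2*√5 - 1*11 = √10 - 11 = -11 + √10 ≈ -7.8377)
(z(T(b(-2, -3), 6)) + r)² = (-2/(1 - 3) + (-11 + √10))² = (-2/(-2) + (-11 + √10))² = (-2*(-½) + (-11 + √10))² = (1 + (-11 + √10))² = (-10 + √10)²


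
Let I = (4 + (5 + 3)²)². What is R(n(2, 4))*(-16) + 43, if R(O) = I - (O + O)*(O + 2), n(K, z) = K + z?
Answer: -72405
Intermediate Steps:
I = 4624 (I = (4 + 8²)² = (4 + 64)² = 68² = 4624)
R(O) = 4624 - 2*O*(2 + O) (R(O) = 4624 - (O + O)*(O + 2) = 4624 - 2*O*(2 + O))
R(n(2, 4))*(-16) + 43 = (4624 - 4*(2 + 4) - 2*(2 + 4)²)*(-16) + 43 = (4624 - 4*6 - 2*6²)*(-16) + 43 = (4624 - 24 - 2*36)*(-16) + 43 = (4624 - 24 - 72)*(-16) + 43 = 4528*(-16) + 43 = -72448 + 43 = -72405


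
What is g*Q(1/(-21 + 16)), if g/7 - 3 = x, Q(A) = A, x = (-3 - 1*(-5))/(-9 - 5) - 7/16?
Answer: -271/80 ≈ -3.3875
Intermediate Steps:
x = -65/112 (x = (-3 + 5)/(-14) - 7*1/16 = 2*(-1/14) - 7/16 = -1/7 - 7/16 = -65/112 ≈ -0.58036)
g = 271/16 (g = 21 + 7*(-65/112) = 21 - 65/16 = 271/16 ≈ 16.938)
g*Q(1/(-21 + 16)) = 271/(16*(-21 + 16)) = (271/16)/(-5) = (271/16)*(-1/5) = -271/80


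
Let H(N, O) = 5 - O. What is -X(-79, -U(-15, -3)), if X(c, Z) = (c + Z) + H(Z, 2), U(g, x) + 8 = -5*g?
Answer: 143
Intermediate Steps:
U(g, x) = -8 - 5*g
X(c, Z) = 3 + Z + c (X(c, Z) = (c + Z) + (5 - 1*2) = (Z + c) + (5 - 2) = (Z + c) + 3 = 3 + Z + c)
-X(-79, -U(-15, -3)) = -(3 - (-8 - 5*(-15)) - 79) = -(3 - (-8 + 75) - 79) = -(3 - 1*67 - 79) = -(3 - 67 - 79) = -1*(-143) = 143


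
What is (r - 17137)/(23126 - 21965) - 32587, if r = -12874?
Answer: -37863518/1161 ≈ -32613.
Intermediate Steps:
(r - 17137)/(23126 - 21965) - 32587 = (-12874 - 17137)/(23126 - 21965) - 32587 = -30011/1161 - 32587 = -37863518/1161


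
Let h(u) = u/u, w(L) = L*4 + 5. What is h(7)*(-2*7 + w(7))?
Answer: 19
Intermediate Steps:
w(L) = 5 + 4*L (w(L) = 4*L + 5 = 5 + 4*L)
h(u) = 1
h(7)*(-2*7 + w(7)) = 1*(-2*7 + (5 + 4*7)) = 1*(-14 + (5 + 28)) = 1*(-14 + 33) = 1*19 = 19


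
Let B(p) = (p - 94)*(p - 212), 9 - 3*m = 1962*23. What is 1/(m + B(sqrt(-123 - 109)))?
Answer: 4657/43411201 + 612*I*sqrt(58)/43411201 ≈ 0.00010728 + 0.00010737*I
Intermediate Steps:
m = -15039 (m = 3 - 654*23 = 3 - 1/3*45126 = 3 - 15042 = -15039)
B(p) = (-212 + p)*(-94 + p) (B(p) = (-94 + p)*(-212 + p) = (-212 + p)*(-94 + p))
1/(m + B(sqrt(-123 - 109))) = 1/(-15039 + (19928 + (sqrt(-123 - 109))**2 - 306*sqrt(-123 - 109))) = 1/(-15039 + (19928 + (sqrt(-232))**2 - 612*I*sqrt(58))) = 1/(-15039 + (19928 + (2*I*sqrt(58))**2 - 612*I*sqrt(58))) = 1/(-15039 + (19928 - 232 - 612*I*sqrt(58))) = 1/(-15039 + (19696 - 612*I*sqrt(58))) = 1/(4657 - 612*I*sqrt(58))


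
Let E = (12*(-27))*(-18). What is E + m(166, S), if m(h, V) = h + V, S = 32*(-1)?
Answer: 5966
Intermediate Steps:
S = -32
m(h, V) = V + h
E = 5832 (E = -324*(-18) = 5832)
E + m(166, S) = 5832 + (-32 + 166) = 5832 + 134 = 5966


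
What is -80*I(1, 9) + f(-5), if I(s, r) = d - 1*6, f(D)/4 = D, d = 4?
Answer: 140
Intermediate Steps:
f(D) = 4*D
I(s, r) = -2 (I(s, r) = 4 - 1*6 = 4 - 6 = -2)
-80*I(1, 9) + f(-5) = -80*(-2) + 4*(-5) = 160 - 20 = 140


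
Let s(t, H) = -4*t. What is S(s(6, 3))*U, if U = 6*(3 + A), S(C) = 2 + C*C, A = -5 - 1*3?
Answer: -17340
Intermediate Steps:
A = -8 (A = -5 - 3 = -8)
S(C) = 2 + C**2
U = -30 (U = 6*(3 - 8) = 6*(-5) = -30)
S(s(6, 3))*U = (2 + (-4*6)**2)*(-30) = (2 + (-24)**2)*(-30) = (2 + 576)*(-30) = 578*(-30) = -17340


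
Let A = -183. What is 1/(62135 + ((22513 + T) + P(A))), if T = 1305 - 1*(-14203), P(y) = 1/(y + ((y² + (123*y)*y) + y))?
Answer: 4152270/415874754121 ≈ 9.9844e-6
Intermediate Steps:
P(y) = 1/(2*y + 124*y²) (P(y) = 1/(y + ((y² + 123*y²) + y)) = 1/(y + (124*y² + y)) = 1/(y + (y + 124*y²)) = 1/(2*y + 124*y²))
T = 15508 (T = 1305 + 14203 = 15508)
1/(62135 + ((22513 + T) + P(A))) = 1/(62135 + ((22513 + 15508) + (½)/(-183*(1 + 62*(-183))))) = 1/(62135 + (38021 + (½)*(-1/183)/(1 - 11346))) = 1/(62135 + (38021 + (½)*(-1/183)/(-11345))) = 1/(62135 + (38021 + (½)*(-1/183)*(-1/11345))) = 1/(62135 + (38021 + 1/4152270)) = 1/(62135 + 157873457671/4152270) = 1/(415874754121/4152270) = 4152270/415874754121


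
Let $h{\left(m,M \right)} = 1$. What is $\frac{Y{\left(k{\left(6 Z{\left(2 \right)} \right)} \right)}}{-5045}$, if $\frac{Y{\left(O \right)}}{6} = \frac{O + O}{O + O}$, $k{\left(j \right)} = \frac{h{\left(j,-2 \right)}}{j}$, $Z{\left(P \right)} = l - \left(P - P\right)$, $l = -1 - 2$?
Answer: $- \frac{6}{5045} \approx -0.0011893$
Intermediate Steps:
$l = -3$ ($l = -1 - 2 = -3$)
$Z{\left(P \right)} = -3$ ($Z{\left(P \right)} = -3 - \left(P - P\right) = -3 - 0 = -3 + 0 = -3$)
$k{\left(j \right)} = \frac{1}{j}$ ($k{\left(j \right)} = 1 \frac{1}{j} = \frac{1}{j}$)
$Y{\left(O \right)} = 6$ ($Y{\left(O \right)} = 6 \frac{O + O}{O + O} = 6 \frac{2 O}{2 O} = 6 \cdot 2 O \frac{1}{2 O} = 6 \cdot 1 = 6$)
$\frac{Y{\left(k{\left(6 Z{\left(2 \right)} \right)} \right)}}{-5045} = \frac{6}{-5045} = 6 \left(- \frac{1}{5045}\right) = - \frac{6}{5045}$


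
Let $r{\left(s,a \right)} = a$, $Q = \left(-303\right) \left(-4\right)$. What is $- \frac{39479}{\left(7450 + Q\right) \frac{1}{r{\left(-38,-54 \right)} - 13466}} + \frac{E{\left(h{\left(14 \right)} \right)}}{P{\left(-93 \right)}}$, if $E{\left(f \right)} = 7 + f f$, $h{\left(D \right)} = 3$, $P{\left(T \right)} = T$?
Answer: $\frac{24819588424}{402783} \approx 61620.0$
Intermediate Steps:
$Q = 1212$
$E{\left(f \right)} = 7 + f^{2}$
$- \frac{39479}{\left(7450 + Q\right) \frac{1}{r{\left(-38,-54 \right)} - 13466}} + \frac{E{\left(h{\left(14 \right)} \right)}}{P{\left(-93 \right)}} = - \frac{39479}{\left(7450 + 1212\right) \frac{1}{-54 - 13466}} + \frac{7 + 3^{2}}{-93} = - \frac{39479}{8662 \frac{1}{-13520}} + \left(7 + 9\right) \left(- \frac{1}{93}\right) = - \frac{39479}{8662 \left(- \frac{1}{13520}\right)} + 16 \left(- \frac{1}{93}\right) = - \frac{39479}{- \frac{4331}{6760}} - \frac{16}{93} = \left(-39479\right) \left(- \frac{6760}{4331}\right) - \frac{16}{93} = \frac{266878040}{4331} - \frac{16}{93} = \frac{24819588424}{402783}$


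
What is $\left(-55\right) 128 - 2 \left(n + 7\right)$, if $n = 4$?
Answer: $-7062$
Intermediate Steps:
$\left(-55\right) 128 - 2 \left(n + 7\right) = \left(-55\right) 128 - 2 \left(4 + 7\right) = -7040 - 22 = -7062$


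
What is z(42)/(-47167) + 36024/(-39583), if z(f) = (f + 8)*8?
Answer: -1714977208/1867011361 ≈ -0.91857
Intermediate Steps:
z(f) = 64 + 8*f (z(f) = (8 + f)*8 = 64 + 8*f)
z(42)/(-47167) + 36024/(-39583) = (64 + 8*42)/(-47167) + 36024/(-39583) = (64 + 336)*(-1/47167) + 36024*(-1/39583) = 400*(-1/47167) - 36024/39583 = -400/47167 - 36024/39583 = -1714977208/1867011361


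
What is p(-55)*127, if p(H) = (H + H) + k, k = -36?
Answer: -18542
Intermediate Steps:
p(H) = -36 + 2*H (p(H) = (H + H) - 36 = 2*H - 36 = -36 + 2*H)
p(-55)*127 = (-36 + 2*(-55))*127 = (-36 - 110)*127 = -146*127 = -18542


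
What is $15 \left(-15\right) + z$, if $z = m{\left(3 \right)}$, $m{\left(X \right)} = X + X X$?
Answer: $-213$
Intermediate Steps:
$m{\left(X \right)} = X + X^{2}$
$z = 12$ ($z = 3 \left(1 + 3\right) = 3 \cdot 4 = 12$)
$15 \left(-15\right) + z = 15 \left(-15\right) + 12 = -225 + 12 = -213$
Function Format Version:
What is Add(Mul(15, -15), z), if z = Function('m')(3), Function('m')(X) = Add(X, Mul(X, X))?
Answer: -213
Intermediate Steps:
Function('m')(X) = Add(X, Pow(X, 2))
z = 12 (z = Mul(3, Add(1, 3)) = Mul(3, 4) = 12)
Add(Mul(15, -15), z) = Add(Mul(15, -15), 12) = Add(-225, 12) = -213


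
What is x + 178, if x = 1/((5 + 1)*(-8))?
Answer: 8543/48 ≈ 177.98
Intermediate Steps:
x = -1/48 (x = 1/(6*(-8)) = 1/(-48) = -1/48 ≈ -0.020833)
x + 178 = -1/48 + 178 = 8543/48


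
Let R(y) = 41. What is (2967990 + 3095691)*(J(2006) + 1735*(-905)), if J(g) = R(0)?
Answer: -9520791703254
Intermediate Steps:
J(g) = 41
(2967990 + 3095691)*(J(2006) + 1735*(-905)) = (2967990 + 3095691)*(41 + 1735*(-905)) = 6063681*(41 - 1570175) = 6063681*(-1570134) = -9520791703254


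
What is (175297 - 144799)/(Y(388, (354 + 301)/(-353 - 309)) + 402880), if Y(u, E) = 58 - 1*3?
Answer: 2346/30995 ≈ 0.075690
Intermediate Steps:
Y(u, E) = 55 (Y(u, E) = 58 - 3 = 55)
(175297 - 144799)/(Y(388, (354 + 301)/(-353 - 309)) + 402880) = (175297 - 144799)/(55 + 402880) = 30498/402935 = 30498*(1/402935) = 2346/30995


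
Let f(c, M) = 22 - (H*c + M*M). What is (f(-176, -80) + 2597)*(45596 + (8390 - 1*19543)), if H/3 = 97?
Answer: 1633803705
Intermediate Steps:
H = 291 (H = 3*97 = 291)
f(c, M) = 22 - M**2 - 291*c (f(c, M) = 22 - (291*c + M*M) = 22 - (291*c + M**2) = 22 - (M**2 + 291*c) = 22 + (-M**2 - 291*c) = 22 - M**2 - 291*c)
(f(-176, -80) + 2597)*(45596 + (8390 - 1*19543)) = ((22 - 1*(-80)**2 - 291*(-176)) + 2597)*(45596 + (8390 - 1*19543)) = ((22 - 1*6400 + 51216) + 2597)*(45596 + (8390 - 19543)) = ((22 - 6400 + 51216) + 2597)*(45596 - 11153) = (44838 + 2597)*34443 = 47435*34443 = 1633803705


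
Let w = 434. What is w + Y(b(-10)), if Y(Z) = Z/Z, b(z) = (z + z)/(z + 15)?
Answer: 435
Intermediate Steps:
b(z) = 2*z/(15 + z) (b(z) = (2*z)/(15 + z) = 2*z/(15 + z))
Y(Z) = 1
w + Y(b(-10)) = 434 + 1 = 435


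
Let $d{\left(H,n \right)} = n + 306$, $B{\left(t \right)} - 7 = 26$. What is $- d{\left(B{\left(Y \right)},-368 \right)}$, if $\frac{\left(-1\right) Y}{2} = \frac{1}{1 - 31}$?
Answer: $62$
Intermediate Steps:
$Y = \frac{1}{15}$ ($Y = - \frac{2}{1 - 31} = - \frac{2}{-30} = \left(-2\right) \left(- \frac{1}{30}\right) = \frac{1}{15} \approx 0.066667$)
$B{\left(t \right)} = 33$ ($B{\left(t \right)} = 7 + 26 = 33$)
$d{\left(H,n \right)} = 306 + n$
$- d{\left(B{\left(Y \right)},-368 \right)} = - (306 - 368) = \left(-1\right) \left(-62\right) = 62$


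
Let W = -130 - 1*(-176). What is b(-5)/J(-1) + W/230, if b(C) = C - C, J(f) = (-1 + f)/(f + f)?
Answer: 1/5 ≈ 0.20000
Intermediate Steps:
W = 46 (W = -130 + 176 = 46)
J(f) = (-1 + f)/(2*f) (J(f) = (-1 + f)/((2*f)) = (-1 + f)*(1/(2*f)) = (-1 + f)/(2*f))
b(C) = 0
b(-5)/J(-1) + W/230 = 0/(((1/2)*(-1 - 1)/(-1))) + 46/230 = 0/(((1/2)*(-1)*(-2))) + 46*(1/230) = 0/1 + 1/5 = 0*1 + 1/5 = 0 + 1/5 = 1/5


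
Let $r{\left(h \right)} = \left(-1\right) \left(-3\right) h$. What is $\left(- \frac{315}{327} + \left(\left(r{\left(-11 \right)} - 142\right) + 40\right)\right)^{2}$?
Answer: $\frac{219632400}{11881} \approx 18486.0$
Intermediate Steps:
$r{\left(h \right)} = 3 h$
$\left(- \frac{315}{327} + \left(\left(r{\left(-11 \right)} - 142\right) + 40\right)\right)^{2} = \left(- \frac{315}{327} + \left(\left(3 \left(-11\right) - 142\right) + 40\right)\right)^{2} = \left(\left(-315\right) \frac{1}{327} + \left(\left(-33 - 142\right) + 40\right)\right)^{2} = \left(- \frac{105}{109} + \left(-175 + 40\right)\right)^{2} = \left(- \frac{105}{109} - 135\right)^{2} = \left(- \frac{14820}{109}\right)^{2} = \frac{219632400}{11881}$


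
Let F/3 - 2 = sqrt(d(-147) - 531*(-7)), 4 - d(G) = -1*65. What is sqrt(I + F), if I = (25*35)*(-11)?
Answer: sqrt(-9619 + 3*sqrt(3786)) ≈ 97.131*I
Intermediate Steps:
d(G) = 69 (d(G) = 4 - (-1)*65 = 4 - 1*(-65) = 4 + 65 = 69)
I = -9625 (I = 875*(-11) = -9625)
F = 6 + 3*sqrt(3786) (F = 6 + 3*sqrt(69 - 531*(-7)) = 6 + 3*sqrt(69 + 3717) = 6 + 3*sqrt(3786) ≈ 190.59)
sqrt(I + F) = sqrt(-9625 + (6 + 3*sqrt(3786))) = sqrt(-9619 + 3*sqrt(3786))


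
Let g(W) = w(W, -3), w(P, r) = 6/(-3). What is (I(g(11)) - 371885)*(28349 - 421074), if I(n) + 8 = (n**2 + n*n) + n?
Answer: 146049322075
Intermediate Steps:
w(P, r) = -2 (w(P, r) = 6*(-1/3) = -2)
g(W) = -2
I(n) = -8 + n + 2*n**2 (I(n) = -8 + ((n**2 + n*n) + n) = -8 + ((n**2 + n**2) + n) = -8 + (2*n**2 + n) = -8 + (n + 2*n**2) = -8 + n + 2*n**2)
(I(g(11)) - 371885)*(28349 - 421074) = ((-8 - 2 + 2*(-2)**2) - 371885)*(28349 - 421074) = ((-8 - 2 + 2*4) - 371885)*(-392725) = ((-8 - 2 + 8) - 371885)*(-392725) = (-2 - 371885)*(-392725) = -371887*(-392725) = 146049322075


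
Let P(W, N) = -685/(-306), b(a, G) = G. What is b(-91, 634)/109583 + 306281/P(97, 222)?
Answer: 10270336826128/75064355 ≈ 1.3682e+5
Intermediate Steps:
P(W, N) = 685/306 (P(W, N) = -685*(-1/306) = 685/306)
b(-91, 634)/109583 + 306281/P(97, 222) = 634/109583 + 306281/(685/306) = 634*(1/109583) + 306281*(306/685) = 634/109583 + 93721986/685 = 10270336826128/75064355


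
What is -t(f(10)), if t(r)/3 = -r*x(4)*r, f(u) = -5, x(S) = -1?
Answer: -75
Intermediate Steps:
t(r) = 3*r**2 (t(r) = 3*(-r*(-1)*r) = 3*(-(-r)*r) = 3*(-(-1)*r**2) = 3*r**2)
-t(f(10)) = -3*(-5)**2 = -3*25 = -1*75 = -75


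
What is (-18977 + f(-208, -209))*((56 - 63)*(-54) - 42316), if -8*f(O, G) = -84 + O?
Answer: 794326689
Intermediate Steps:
f(O, G) = 21/2 - O/8 (f(O, G) = -(-84 + O)/8 = 21/2 - O/8)
(-18977 + f(-208, -209))*((56 - 63)*(-54) - 42316) = (-18977 + (21/2 - 1/8*(-208)))*((56 - 63)*(-54) - 42316) = (-18977 + (21/2 + 26))*(-7*(-54) - 42316) = (-18977 + 73/2)*(378 - 42316) = -37881/2*(-41938) = 794326689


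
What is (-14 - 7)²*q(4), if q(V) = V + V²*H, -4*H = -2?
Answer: 5292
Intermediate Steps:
H = ½ (H = -¼*(-2) = ½ ≈ 0.50000)
q(V) = V + V²/2 (q(V) = V + V²*(½) = V + V²/2)
(-14 - 7)²*q(4) = (-14 - 7)²*((½)*4*(2 + 4)) = (-21)²*((½)*4*6) = 441*12 = 5292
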